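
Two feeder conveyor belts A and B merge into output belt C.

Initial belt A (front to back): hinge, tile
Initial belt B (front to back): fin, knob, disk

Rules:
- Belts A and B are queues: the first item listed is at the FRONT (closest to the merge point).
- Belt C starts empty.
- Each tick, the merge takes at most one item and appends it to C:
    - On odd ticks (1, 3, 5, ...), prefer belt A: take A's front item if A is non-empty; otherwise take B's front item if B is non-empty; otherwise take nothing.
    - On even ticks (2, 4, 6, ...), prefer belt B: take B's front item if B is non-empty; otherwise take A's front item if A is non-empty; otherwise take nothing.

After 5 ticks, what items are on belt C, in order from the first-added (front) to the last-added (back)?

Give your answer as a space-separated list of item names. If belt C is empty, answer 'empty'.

Tick 1: prefer A, take hinge from A; A=[tile] B=[fin,knob,disk] C=[hinge]
Tick 2: prefer B, take fin from B; A=[tile] B=[knob,disk] C=[hinge,fin]
Tick 3: prefer A, take tile from A; A=[-] B=[knob,disk] C=[hinge,fin,tile]
Tick 4: prefer B, take knob from B; A=[-] B=[disk] C=[hinge,fin,tile,knob]
Tick 5: prefer A, take disk from B; A=[-] B=[-] C=[hinge,fin,tile,knob,disk]

Answer: hinge fin tile knob disk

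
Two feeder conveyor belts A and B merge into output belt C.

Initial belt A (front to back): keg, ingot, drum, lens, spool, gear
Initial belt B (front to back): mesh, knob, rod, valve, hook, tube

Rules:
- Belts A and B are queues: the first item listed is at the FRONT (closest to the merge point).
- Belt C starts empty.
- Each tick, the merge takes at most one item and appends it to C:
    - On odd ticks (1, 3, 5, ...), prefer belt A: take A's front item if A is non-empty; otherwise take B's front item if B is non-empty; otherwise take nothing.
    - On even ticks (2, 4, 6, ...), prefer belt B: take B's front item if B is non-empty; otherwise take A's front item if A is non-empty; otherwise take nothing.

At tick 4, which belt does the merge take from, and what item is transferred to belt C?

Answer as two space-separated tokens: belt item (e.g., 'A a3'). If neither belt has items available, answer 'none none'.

Answer: B knob

Derivation:
Tick 1: prefer A, take keg from A; A=[ingot,drum,lens,spool,gear] B=[mesh,knob,rod,valve,hook,tube] C=[keg]
Tick 2: prefer B, take mesh from B; A=[ingot,drum,lens,spool,gear] B=[knob,rod,valve,hook,tube] C=[keg,mesh]
Tick 3: prefer A, take ingot from A; A=[drum,lens,spool,gear] B=[knob,rod,valve,hook,tube] C=[keg,mesh,ingot]
Tick 4: prefer B, take knob from B; A=[drum,lens,spool,gear] B=[rod,valve,hook,tube] C=[keg,mesh,ingot,knob]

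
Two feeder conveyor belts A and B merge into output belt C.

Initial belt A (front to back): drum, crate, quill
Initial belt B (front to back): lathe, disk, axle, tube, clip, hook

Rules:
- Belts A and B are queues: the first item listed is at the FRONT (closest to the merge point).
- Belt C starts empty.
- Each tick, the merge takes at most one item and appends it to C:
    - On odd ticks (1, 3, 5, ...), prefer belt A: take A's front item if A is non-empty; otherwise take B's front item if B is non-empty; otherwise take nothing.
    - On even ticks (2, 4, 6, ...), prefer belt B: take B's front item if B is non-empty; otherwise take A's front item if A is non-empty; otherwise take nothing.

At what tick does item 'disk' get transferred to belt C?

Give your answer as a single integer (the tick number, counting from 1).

Answer: 4

Derivation:
Tick 1: prefer A, take drum from A; A=[crate,quill] B=[lathe,disk,axle,tube,clip,hook] C=[drum]
Tick 2: prefer B, take lathe from B; A=[crate,quill] B=[disk,axle,tube,clip,hook] C=[drum,lathe]
Tick 3: prefer A, take crate from A; A=[quill] B=[disk,axle,tube,clip,hook] C=[drum,lathe,crate]
Tick 4: prefer B, take disk from B; A=[quill] B=[axle,tube,clip,hook] C=[drum,lathe,crate,disk]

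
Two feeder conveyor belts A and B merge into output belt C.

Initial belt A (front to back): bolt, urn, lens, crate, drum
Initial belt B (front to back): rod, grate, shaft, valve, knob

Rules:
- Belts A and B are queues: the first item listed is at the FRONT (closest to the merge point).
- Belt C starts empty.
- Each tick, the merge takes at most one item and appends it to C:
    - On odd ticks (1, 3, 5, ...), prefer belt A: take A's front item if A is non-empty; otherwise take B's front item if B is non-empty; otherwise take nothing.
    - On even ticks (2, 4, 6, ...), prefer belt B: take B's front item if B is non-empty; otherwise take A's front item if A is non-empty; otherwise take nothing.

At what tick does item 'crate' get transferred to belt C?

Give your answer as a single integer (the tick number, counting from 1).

Tick 1: prefer A, take bolt from A; A=[urn,lens,crate,drum] B=[rod,grate,shaft,valve,knob] C=[bolt]
Tick 2: prefer B, take rod from B; A=[urn,lens,crate,drum] B=[grate,shaft,valve,knob] C=[bolt,rod]
Tick 3: prefer A, take urn from A; A=[lens,crate,drum] B=[grate,shaft,valve,knob] C=[bolt,rod,urn]
Tick 4: prefer B, take grate from B; A=[lens,crate,drum] B=[shaft,valve,knob] C=[bolt,rod,urn,grate]
Tick 5: prefer A, take lens from A; A=[crate,drum] B=[shaft,valve,knob] C=[bolt,rod,urn,grate,lens]
Tick 6: prefer B, take shaft from B; A=[crate,drum] B=[valve,knob] C=[bolt,rod,urn,grate,lens,shaft]
Tick 7: prefer A, take crate from A; A=[drum] B=[valve,knob] C=[bolt,rod,urn,grate,lens,shaft,crate]

Answer: 7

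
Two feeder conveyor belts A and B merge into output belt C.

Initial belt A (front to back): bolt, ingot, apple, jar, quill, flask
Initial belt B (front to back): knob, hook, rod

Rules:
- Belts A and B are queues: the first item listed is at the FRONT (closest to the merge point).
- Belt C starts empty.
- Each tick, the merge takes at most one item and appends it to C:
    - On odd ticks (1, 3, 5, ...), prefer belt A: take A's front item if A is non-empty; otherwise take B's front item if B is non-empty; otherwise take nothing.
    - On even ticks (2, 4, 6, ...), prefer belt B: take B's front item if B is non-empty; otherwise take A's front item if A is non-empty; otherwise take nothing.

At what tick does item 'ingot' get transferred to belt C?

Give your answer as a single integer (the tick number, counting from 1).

Tick 1: prefer A, take bolt from A; A=[ingot,apple,jar,quill,flask] B=[knob,hook,rod] C=[bolt]
Tick 2: prefer B, take knob from B; A=[ingot,apple,jar,quill,flask] B=[hook,rod] C=[bolt,knob]
Tick 3: prefer A, take ingot from A; A=[apple,jar,quill,flask] B=[hook,rod] C=[bolt,knob,ingot]

Answer: 3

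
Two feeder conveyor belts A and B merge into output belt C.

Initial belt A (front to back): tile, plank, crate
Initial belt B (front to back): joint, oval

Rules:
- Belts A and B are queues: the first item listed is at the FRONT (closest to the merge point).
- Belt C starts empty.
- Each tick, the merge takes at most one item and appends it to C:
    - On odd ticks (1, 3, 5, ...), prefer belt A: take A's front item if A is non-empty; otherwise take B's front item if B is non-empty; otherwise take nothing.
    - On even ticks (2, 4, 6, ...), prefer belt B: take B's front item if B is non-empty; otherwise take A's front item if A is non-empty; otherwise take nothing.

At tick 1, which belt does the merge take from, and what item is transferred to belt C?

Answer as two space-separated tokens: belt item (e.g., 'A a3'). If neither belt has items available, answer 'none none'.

Tick 1: prefer A, take tile from A; A=[plank,crate] B=[joint,oval] C=[tile]

Answer: A tile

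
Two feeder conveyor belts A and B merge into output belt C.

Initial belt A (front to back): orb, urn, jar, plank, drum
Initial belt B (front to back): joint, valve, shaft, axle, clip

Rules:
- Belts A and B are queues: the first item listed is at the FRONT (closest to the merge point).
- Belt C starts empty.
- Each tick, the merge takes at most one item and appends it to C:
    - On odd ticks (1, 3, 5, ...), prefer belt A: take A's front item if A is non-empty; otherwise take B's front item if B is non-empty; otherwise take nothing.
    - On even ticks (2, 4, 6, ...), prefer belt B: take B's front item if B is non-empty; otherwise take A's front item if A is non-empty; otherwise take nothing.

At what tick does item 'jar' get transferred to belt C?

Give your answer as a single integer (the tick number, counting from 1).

Tick 1: prefer A, take orb from A; A=[urn,jar,plank,drum] B=[joint,valve,shaft,axle,clip] C=[orb]
Tick 2: prefer B, take joint from B; A=[urn,jar,plank,drum] B=[valve,shaft,axle,clip] C=[orb,joint]
Tick 3: prefer A, take urn from A; A=[jar,plank,drum] B=[valve,shaft,axle,clip] C=[orb,joint,urn]
Tick 4: prefer B, take valve from B; A=[jar,plank,drum] B=[shaft,axle,clip] C=[orb,joint,urn,valve]
Tick 5: prefer A, take jar from A; A=[plank,drum] B=[shaft,axle,clip] C=[orb,joint,urn,valve,jar]

Answer: 5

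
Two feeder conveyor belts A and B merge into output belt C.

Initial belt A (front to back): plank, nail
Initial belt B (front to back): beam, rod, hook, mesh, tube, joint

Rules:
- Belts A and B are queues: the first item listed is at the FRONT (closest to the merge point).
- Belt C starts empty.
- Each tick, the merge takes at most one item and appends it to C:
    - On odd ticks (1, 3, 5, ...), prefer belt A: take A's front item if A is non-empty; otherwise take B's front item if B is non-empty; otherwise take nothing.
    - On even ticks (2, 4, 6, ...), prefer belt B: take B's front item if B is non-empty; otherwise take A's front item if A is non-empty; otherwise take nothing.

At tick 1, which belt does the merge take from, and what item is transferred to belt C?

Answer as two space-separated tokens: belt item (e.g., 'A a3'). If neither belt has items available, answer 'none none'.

Tick 1: prefer A, take plank from A; A=[nail] B=[beam,rod,hook,mesh,tube,joint] C=[plank]

Answer: A plank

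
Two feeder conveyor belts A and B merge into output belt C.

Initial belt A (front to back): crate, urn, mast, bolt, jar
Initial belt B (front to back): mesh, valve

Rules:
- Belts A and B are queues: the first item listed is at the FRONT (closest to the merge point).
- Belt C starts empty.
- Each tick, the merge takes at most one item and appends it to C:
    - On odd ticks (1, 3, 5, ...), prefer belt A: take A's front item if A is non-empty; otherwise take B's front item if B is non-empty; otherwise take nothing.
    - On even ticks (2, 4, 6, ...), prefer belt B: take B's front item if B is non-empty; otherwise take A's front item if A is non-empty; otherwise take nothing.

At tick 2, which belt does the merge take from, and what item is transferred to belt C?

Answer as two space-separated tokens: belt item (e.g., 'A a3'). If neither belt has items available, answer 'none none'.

Answer: B mesh

Derivation:
Tick 1: prefer A, take crate from A; A=[urn,mast,bolt,jar] B=[mesh,valve] C=[crate]
Tick 2: prefer B, take mesh from B; A=[urn,mast,bolt,jar] B=[valve] C=[crate,mesh]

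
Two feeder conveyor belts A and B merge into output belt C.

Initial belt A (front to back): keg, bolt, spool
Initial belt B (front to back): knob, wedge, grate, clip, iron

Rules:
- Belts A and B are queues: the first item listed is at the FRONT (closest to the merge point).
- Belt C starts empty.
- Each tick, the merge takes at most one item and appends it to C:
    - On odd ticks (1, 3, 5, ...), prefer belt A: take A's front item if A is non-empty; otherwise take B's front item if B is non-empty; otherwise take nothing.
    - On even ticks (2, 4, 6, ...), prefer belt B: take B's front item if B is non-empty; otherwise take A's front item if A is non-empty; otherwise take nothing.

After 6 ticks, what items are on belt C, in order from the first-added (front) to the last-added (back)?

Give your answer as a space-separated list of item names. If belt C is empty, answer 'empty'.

Tick 1: prefer A, take keg from A; A=[bolt,spool] B=[knob,wedge,grate,clip,iron] C=[keg]
Tick 2: prefer B, take knob from B; A=[bolt,spool] B=[wedge,grate,clip,iron] C=[keg,knob]
Tick 3: prefer A, take bolt from A; A=[spool] B=[wedge,grate,clip,iron] C=[keg,knob,bolt]
Tick 4: prefer B, take wedge from B; A=[spool] B=[grate,clip,iron] C=[keg,knob,bolt,wedge]
Tick 5: prefer A, take spool from A; A=[-] B=[grate,clip,iron] C=[keg,knob,bolt,wedge,spool]
Tick 6: prefer B, take grate from B; A=[-] B=[clip,iron] C=[keg,knob,bolt,wedge,spool,grate]

Answer: keg knob bolt wedge spool grate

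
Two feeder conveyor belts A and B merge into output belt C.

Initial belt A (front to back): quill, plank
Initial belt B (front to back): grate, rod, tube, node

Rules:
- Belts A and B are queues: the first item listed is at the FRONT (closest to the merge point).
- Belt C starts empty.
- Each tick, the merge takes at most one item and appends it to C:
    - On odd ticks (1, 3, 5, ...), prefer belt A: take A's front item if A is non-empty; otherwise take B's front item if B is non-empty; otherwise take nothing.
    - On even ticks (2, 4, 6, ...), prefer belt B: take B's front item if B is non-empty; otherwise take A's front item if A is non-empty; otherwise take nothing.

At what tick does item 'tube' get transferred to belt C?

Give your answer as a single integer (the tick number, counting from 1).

Answer: 5

Derivation:
Tick 1: prefer A, take quill from A; A=[plank] B=[grate,rod,tube,node] C=[quill]
Tick 2: prefer B, take grate from B; A=[plank] B=[rod,tube,node] C=[quill,grate]
Tick 3: prefer A, take plank from A; A=[-] B=[rod,tube,node] C=[quill,grate,plank]
Tick 4: prefer B, take rod from B; A=[-] B=[tube,node] C=[quill,grate,plank,rod]
Tick 5: prefer A, take tube from B; A=[-] B=[node] C=[quill,grate,plank,rod,tube]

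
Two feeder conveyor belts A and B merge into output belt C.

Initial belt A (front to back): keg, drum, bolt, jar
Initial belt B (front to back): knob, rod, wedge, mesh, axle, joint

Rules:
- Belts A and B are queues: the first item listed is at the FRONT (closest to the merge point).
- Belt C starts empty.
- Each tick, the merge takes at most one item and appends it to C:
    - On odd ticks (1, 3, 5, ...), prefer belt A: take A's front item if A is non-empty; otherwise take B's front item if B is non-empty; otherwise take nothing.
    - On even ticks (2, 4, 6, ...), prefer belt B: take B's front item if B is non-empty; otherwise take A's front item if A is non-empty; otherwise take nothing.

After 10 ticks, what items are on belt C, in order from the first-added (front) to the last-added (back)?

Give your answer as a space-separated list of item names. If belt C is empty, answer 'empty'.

Answer: keg knob drum rod bolt wedge jar mesh axle joint

Derivation:
Tick 1: prefer A, take keg from A; A=[drum,bolt,jar] B=[knob,rod,wedge,mesh,axle,joint] C=[keg]
Tick 2: prefer B, take knob from B; A=[drum,bolt,jar] B=[rod,wedge,mesh,axle,joint] C=[keg,knob]
Tick 3: prefer A, take drum from A; A=[bolt,jar] B=[rod,wedge,mesh,axle,joint] C=[keg,knob,drum]
Tick 4: prefer B, take rod from B; A=[bolt,jar] B=[wedge,mesh,axle,joint] C=[keg,knob,drum,rod]
Tick 5: prefer A, take bolt from A; A=[jar] B=[wedge,mesh,axle,joint] C=[keg,knob,drum,rod,bolt]
Tick 6: prefer B, take wedge from B; A=[jar] B=[mesh,axle,joint] C=[keg,knob,drum,rod,bolt,wedge]
Tick 7: prefer A, take jar from A; A=[-] B=[mesh,axle,joint] C=[keg,knob,drum,rod,bolt,wedge,jar]
Tick 8: prefer B, take mesh from B; A=[-] B=[axle,joint] C=[keg,knob,drum,rod,bolt,wedge,jar,mesh]
Tick 9: prefer A, take axle from B; A=[-] B=[joint] C=[keg,knob,drum,rod,bolt,wedge,jar,mesh,axle]
Tick 10: prefer B, take joint from B; A=[-] B=[-] C=[keg,knob,drum,rod,bolt,wedge,jar,mesh,axle,joint]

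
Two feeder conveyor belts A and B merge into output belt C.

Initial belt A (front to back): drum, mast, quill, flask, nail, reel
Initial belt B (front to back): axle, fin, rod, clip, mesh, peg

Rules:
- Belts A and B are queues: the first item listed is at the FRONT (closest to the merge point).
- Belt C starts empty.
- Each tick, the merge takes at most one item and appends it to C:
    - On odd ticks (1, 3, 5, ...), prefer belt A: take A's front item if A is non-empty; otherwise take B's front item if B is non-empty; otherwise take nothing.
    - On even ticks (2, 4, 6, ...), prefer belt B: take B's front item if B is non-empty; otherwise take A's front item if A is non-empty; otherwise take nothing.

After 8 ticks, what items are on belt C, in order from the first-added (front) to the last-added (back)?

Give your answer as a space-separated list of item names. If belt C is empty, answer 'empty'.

Answer: drum axle mast fin quill rod flask clip

Derivation:
Tick 1: prefer A, take drum from A; A=[mast,quill,flask,nail,reel] B=[axle,fin,rod,clip,mesh,peg] C=[drum]
Tick 2: prefer B, take axle from B; A=[mast,quill,flask,nail,reel] B=[fin,rod,clip,mesh,peg] C=[drum,axle]
Tick 3: prefer A, take mast from A; A=[quill,flask,nail,reel] B=[fin,rod,clip,mesh,peg] C=[drum,axle,mast]
Tick 4: prefer B, take fin from B; A=[quill,flask,nail,reel] B=[rod,clip,mesh,peg] C=[drum,axle,mast,fin]
Tick 5: prefer A, take quill from A; A=[flask,nail,reel] B=[rod,clip,mesh,peg] C=[drum,axle,mast,fin,quill]
Tick 6: prefer B, take rod from B; A=[flask,nail,reel] B=[clip,mesh,peg] C=[drum,axle,mast,fin,quill,rod]
Tick 7: prefer A, take flask from A; A=[nail,reel] B=[clip,mesh,peg] C=[drum,axle,mast,fin,quill,rod,flask]
Tick 8: prefer B, take clip from B; A=[nail,reel] B=[mesh,peg] C=[drum,axle,mast,fin,quill,rod,flask,clip]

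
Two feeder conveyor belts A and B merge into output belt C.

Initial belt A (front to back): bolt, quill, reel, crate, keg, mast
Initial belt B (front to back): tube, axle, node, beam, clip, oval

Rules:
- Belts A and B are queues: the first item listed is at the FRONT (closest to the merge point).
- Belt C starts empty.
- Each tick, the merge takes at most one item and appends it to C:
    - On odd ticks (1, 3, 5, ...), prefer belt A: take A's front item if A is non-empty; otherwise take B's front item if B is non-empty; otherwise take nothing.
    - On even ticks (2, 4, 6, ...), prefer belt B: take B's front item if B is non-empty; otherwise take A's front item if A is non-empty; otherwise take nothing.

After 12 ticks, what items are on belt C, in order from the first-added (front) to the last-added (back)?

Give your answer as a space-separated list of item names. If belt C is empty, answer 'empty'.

Answer: bolt tube quill axle reel node crate beam keg clip mast oval

Derivation:
Tick 1: prefer A, take bolt from A; A=[quill,reel,crate,keg,mast] B=[tube,axle,node,beam,clip,oval] C=[bolt]
Tick 2: prefer B, take tube from B; A=[quill,reel,crate,keg,mast] B=[axle,node,beam,clip,oval] C=[bolt,tube]
Tick 3: prefer A, take quill from A; A=[reel,crate,keg,mast] B=[axle,node,beam,clip,oval] C=[bolt,tube,quill]
Tick 4: prefer B, take axle from B; A=[reel,crate,keg,mast] B=[node,beam,clip,oval] C=[bolt,tube,quill,axle]
Tick 5: prefer A, take reel from A; A=[crate,keg,mast] B=[node,beam,clip,oval] C=[bolt,tube,quill,axle,reel]
Tick 6: prefer B, take node from B; A=[crate,keg,mast] B=[beam,clip,oval] C=[bolt,tube,quill,axle,reel,node]
Tick 7: prefer A, take crate from A; A=[keg,mast] B=[beam,clip,oval] C=[bolt,tube,quill,axle,reel,node,crate]
Tick 8: prefer B, take beam from B; A=[keg,mast] B=[clip,oval] C=[bolt,tube,quill,axle,reel,node,crate,beam]
Tick 9: prefer A, take keg from A; A=[mast] B=[clip,oval] C=[bolt,tube,quill,axle,reel,node,crate,beam,keg]
Tick 10: prefer B, take clip from B; A=[mast] B=[oval] C=[bolt,tube,quill,axle,reel,node,crate,beam,keg,clip]
Tick 11: prefer A, take mast from A; A=[-] B=[oval] C=[bolt,tube,quill,axle,reel,node,crate,beam,keg,clip,mast]
Tick 12: prefer B, take oval from B; A=[-] B=[-] C=[bolt,tube,quill,axle,reel,node,crate,beam,keg,clip,mast,oval]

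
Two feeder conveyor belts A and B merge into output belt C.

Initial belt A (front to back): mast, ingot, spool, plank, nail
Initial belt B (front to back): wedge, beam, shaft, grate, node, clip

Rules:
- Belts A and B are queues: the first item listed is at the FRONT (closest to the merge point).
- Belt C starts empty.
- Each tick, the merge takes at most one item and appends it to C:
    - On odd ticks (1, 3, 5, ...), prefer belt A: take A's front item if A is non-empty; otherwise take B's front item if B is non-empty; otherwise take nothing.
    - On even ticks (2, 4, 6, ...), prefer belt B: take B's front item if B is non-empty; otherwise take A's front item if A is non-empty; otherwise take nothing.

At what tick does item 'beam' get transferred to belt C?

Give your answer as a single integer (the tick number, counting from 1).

Tick 1: prefer A, take mast from A; A=[ingot,spool,plank,nail] B=[wedge,beam,shaft,grate,node,clip] C=[mast]
Tick 2: prefer B, take wedge from B; A=[ingot,spool,plank,nail] B=[beam,shaft,grate,node,clip] C=[mast,wedge]
Tick 3: prefer A, take ingot from A; A=[spool,plank,nail] B=[beam,shaft,grate,node,clip] C=[mast,wedge,ingot]
Tick 4: prefer B, take beam from B; A=[spool,plank,nail] B=[shaft,grate,node,clip] C=[mast,wedge,ingot,beam]

Answer: 4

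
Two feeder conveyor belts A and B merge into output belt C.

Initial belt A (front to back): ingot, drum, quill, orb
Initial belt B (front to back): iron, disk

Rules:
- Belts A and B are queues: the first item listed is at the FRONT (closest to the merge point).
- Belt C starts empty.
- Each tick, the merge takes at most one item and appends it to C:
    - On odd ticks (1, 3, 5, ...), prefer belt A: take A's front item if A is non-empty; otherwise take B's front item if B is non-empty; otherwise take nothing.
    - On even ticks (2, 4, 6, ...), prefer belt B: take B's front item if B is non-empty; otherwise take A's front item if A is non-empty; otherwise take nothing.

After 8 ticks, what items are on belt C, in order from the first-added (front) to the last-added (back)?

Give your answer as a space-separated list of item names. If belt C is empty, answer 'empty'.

Tick 1: prefer A, take ingot from A; A=[drum,quill,orb] B=[iron,disk] C=[ingot]
Tick 2: prefer B, take iron from B; A=[drum,quill,orb] B=[disk] C=[ingot,iron]
Tick 3: prefer A, take drum from A; A=[quill,orb] B=[disk] C=[ingot,iron,drum]
Tick 4: prefer B, take disk from B; A=[quill,orb] B=[-] C=[ingot,iron,drum,disk]
Tick 5: prefer A, take quill from A; A=[orb] B=[-] C=[ingot,iron,drum,disk,quill]
Tick 6: prefer B, take orb from A; A=[-] B=[-] C=[ingot,iron,drum,disk,quill,orb]
Tick 7: prefer A, both empty, nothing taken; A=[-] B=[-] C=[ingot,iron,drum,disk,quill,orb]
Tick 8: prefer B, both empty, nothing taken; A=[-] B=[-] C=[ingot,iron,drum,disk,quill,orb]

Answer: ingot iron drum disk quill orb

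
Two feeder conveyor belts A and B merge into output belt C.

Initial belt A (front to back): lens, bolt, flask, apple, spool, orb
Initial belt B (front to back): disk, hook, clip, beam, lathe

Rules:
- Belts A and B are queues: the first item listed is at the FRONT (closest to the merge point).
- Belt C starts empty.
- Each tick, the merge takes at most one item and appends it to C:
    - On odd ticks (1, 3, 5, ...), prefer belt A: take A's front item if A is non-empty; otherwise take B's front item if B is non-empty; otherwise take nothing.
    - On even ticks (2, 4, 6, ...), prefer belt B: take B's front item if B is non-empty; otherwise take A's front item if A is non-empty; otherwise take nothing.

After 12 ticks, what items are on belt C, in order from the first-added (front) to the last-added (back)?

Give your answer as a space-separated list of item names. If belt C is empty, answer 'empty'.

Answer: lens disk bolt hook flask clip apple beam spool lathe orb

Derivation:
Tick 1: prefer A, take lens from A; A=[bolt,flask,apple,spool,orb] B=[disk,hook,clip,beam,lathe] C=[lens]
Tick 2: prefer B, take disk from B; A=[bolt,flask,apple,spool,orb] B=[hook,clip,beam,lathe] C=[lens,disk]
Tick 3: prefer A, take bolt from A; A=[flask,apple,spool,orb] B=[hook,clip,beam,lathe] C=[lens,disk,bolt]
Tick 4: prefer B, take hook from B; A=[flask,apple,spool,orb] B=[clip,beam,lathe] C=[lens,disk,bolt,hook]
Tick 5: prefer A, take flask from A; A=[apple,spool,orb] B=[clip,beam,lathe] C=[lens,disk,bolt,hook,flask]
Tick 6: prefer B, take clip from B; A=[apple,spool,orb] B=[beam,lathe] C=[lens,disk,bolt,hook,flask,clip]
Tick 7: prefer A, take apple from A; A=[spool,orb] B=[beam,lathe] C=[lens,disk,bolt,hook,flask,clip,apple]
Tick 8: prefer B, take beam from B; A=[spool,orb] B=[lathe] C=[lens,disk,bolt,hook,flask,clip,apple,beam]
Tick 9: prefer A, take spool from A; A=[orb] B=[lathe] C=[lens,disk,bolt,hook,flask,clip,apple,beam,spool]
Tick 10: prefer B, take lathe from B; A=[orb] B=[-] C=[lens,disk,bolt,hook,flask,clip,apple,beam,spool,lathe]
Tick 11: prefer A, take orb from A; A=[-] B=[-] C=[lens,disk,bolt,hook,flask,clip,apple,beam,spool,lathe,orb]
Tick 12: prefer B, both empty, nothing taken; A=[-] B=[-] C=[lens,disk,bolt,hook,flask,clip,apple,beam,spool,lathe,orb]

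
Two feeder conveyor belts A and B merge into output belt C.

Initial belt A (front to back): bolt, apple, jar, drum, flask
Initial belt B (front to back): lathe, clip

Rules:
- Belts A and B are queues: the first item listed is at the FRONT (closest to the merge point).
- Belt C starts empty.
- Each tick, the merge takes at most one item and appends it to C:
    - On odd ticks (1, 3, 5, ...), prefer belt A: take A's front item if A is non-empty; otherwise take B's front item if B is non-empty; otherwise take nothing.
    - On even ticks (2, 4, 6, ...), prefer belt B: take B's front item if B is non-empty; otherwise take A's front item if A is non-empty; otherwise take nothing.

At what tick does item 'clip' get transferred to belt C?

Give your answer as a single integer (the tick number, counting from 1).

Answer: 4

Derivation:
Tick 1: prefer A, take bolt from A; A=[apple,jar,drum,flask] B=[lathe,clip] C=[bolt]
Tick 2: prefer B, take lathe from B; A=[apple,jar,drum,flask] B=[clip] C=[bolt,lathe]
Tick 3: prefer A, take apple from A; A=[jar,drum,flask] B=[clip] C=[bolt,lathe,apple]
Tick 4: prefer B, take clip from B; A=[jar,drum,flask] B=[-] C=[bolt,lathe,apple,clip]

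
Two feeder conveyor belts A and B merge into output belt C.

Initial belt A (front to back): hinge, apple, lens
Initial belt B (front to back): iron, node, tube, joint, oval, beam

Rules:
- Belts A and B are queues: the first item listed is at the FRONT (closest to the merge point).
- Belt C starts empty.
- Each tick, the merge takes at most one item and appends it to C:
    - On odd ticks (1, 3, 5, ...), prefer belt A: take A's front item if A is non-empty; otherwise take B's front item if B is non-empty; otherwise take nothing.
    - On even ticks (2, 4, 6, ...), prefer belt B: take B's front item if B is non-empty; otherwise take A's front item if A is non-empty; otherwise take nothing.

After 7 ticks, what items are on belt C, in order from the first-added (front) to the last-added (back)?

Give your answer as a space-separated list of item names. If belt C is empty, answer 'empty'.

Answer: hinge iron apple node lens tube joint

Derivation:
Tick 1: prefer A, take hinge from A; A=[apple,lens] B=[iron,node,tube,joint,oval,beam] C=[hinge]
Tick 2: prefer B, take iron from B; A=[apple,lens] B=[node,tube,joint,oval,beam] C=[hinge,iron]
Tick 3: prefer A, take apple from A; A=[lens] B=[node,tube,joint,oval,beam] C=[hinge,iron,apple]
Tick 4: prefer B, take node from B; A=[lens] B=[tube,joint,oval,beam] C=[hinge,iron,apple,node]
Tick 5: prefer A, take lens from A; A=[-] B=[tube,joint,oval,beam] C=[hinge,iron,apple,node,lens]
Tick 6: prefer B, take tube from B; A=[-] B=[joint,oval,beam] C=[hinge,iron,apple,node,lens,tube]
Tick 7: prefer A, take joint from B; A=[-] B=[oval,beam] C=[hinge,iron,apple,node,lens,tube,joint]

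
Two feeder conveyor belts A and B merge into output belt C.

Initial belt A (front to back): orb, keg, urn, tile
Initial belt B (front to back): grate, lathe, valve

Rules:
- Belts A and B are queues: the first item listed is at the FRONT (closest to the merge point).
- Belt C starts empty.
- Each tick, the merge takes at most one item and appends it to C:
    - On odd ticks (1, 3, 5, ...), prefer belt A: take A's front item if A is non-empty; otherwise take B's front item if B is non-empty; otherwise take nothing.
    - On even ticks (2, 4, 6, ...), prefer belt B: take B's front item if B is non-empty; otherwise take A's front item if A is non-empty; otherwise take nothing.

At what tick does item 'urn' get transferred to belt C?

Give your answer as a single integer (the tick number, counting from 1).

Tick 1: prefer A, take orb from A; A=[keg,urn,tile] B=[grate,lathe,valve] C=[orb]
Tick 2: prefer B, take grate from B; A=[keg,urn,tile] B=[lathe,valve] C=[orb,grate]
Tick 3: prefer A, take keg from A; A=[urn,tile] B=[lathe,valve] C=[orb,grate,keg]
Tick 4: prefer B, take lathe from B; A=[urn,tile] B=[valve] C=[orb,grate,keg,lathe]
Tick 5: prefer A, take urn from A; A=[tile] B=[valve] C=[orb,grate,keg,lathe,urn]

Answer: 5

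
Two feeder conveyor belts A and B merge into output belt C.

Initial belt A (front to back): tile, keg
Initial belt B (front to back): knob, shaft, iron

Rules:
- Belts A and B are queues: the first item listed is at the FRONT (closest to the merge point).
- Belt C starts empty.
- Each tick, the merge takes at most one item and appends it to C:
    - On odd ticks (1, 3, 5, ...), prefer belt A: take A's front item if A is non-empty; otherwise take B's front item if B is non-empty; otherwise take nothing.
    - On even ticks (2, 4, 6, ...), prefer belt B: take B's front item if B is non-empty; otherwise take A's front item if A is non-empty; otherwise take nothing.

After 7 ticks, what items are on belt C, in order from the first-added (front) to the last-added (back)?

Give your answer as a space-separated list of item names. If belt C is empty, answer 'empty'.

Answer: tile knob keg shaft iron

Derivation:
Tick 1: prefer A, take tile from A; A=[keg] B=[knob,shaft,iron] C=[tile]
Tick 2: prefer B, take knob from B; A=[keg] B=[shaft,iron] C=[tile,knob]
Tick 3: prefer A, take keg from A; A=[-] B=[shaft,iron] C=[tile,knob,keg]
Tick 4: prefer B, take shaft from B; A=[-] B=[iron] C=[tile,knob,keg,shaft]
Tick 5: prefer A, take iron from B; A=[-] B=[-] C=[tile,knob,keg,shaft,iron]
Tick 6: prefer B, both empty, nothing taken; A=[-] B=[-] C=[tile,knob,keg,shaft,iron]
Tick 7: prefer A, both empty, nothing taken; A=[-] B=[-] C=[tile,knob,keg,shaft,iron]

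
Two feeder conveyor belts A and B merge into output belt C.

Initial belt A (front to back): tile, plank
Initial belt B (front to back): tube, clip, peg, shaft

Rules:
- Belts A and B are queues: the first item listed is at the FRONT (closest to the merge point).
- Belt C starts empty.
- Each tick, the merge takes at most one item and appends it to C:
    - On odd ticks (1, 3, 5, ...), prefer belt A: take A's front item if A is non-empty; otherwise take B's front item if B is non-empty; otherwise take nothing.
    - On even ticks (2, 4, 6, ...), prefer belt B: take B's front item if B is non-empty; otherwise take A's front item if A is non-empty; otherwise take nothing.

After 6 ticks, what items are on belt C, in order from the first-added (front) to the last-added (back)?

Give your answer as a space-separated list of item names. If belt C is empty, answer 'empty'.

Answer: tile tube plank clip peg shaft

Derivation:
Tick 1: prefer A, take tile from A; A=[plank] B=[tube,clip,peg,shaft] C=[tile]
Tick 2: prefer B, take tube from B; A=[plank] B=[clip,peg,shaft] C=[tile,tube]
Tick 3: prefer A, take plank from A; A=[-] B=[clip,peg,shaft] C=[tile,tube,plank]
Tick 4: prefer B, take clip from B; A=[-] B=[peg,shaft] C=[tile,tube,plank,clip]
Tick 5: prefer A, take peg from B; A=[-] B=[shaft] C=[tile,tube,plank,clip,peg]
Tick 6: prefer B, take shaft from B; A=[-] B=[-] C=[tile,tube,plank,clip,peg,shaft]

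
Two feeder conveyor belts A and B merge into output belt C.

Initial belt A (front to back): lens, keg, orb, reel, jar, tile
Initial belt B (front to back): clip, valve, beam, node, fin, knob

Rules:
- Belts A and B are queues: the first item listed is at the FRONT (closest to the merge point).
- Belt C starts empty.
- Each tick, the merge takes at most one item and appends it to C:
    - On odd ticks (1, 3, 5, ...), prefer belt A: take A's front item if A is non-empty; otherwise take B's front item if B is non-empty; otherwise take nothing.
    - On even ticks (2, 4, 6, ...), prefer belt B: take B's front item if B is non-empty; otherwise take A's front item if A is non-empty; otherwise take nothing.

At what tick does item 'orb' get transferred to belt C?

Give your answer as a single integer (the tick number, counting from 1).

Answer: 5

Derivation:
Tick 1: prefer A, take lens from A; A=[keg,orb,reel,jar,tile] B=[clip,valve,beam,node,fin,knob] C=[lens]
Tick 2: prefer B, take clip from B; A=[keg,orb,reel,jar,tile] B=[valve,beam,node,fin,knob] C=[lens,clip]
Tick 3: prefer A, take keg from A; A=[orb,reel,jar,tile] B=[valve,beam,node,fin,knob] C=[lens,clip,keg]
Tick 4: prefer B, take valve from B; A=[orb,reel,jar,tile] B=[beam,node,fin,knob] C=[lens,clip,keg,valve]
Tick 5: prefer A, take orb from A; A=[reel,jar,tile] B=[beam,node,fin,knob] C=[lens,clip,keg,valve,orb]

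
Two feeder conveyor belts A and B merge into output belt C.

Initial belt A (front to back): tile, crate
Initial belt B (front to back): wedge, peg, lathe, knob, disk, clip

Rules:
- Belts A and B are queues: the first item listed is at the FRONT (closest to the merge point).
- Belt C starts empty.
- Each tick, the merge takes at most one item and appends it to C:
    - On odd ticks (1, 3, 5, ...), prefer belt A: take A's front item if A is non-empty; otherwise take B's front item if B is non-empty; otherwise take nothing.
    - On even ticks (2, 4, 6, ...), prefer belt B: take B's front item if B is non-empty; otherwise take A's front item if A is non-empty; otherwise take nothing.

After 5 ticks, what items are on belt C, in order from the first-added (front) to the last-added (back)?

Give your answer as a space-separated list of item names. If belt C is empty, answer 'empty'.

Answer: tile wedge crate peg lathe

Derivation:
Tick 1: prefer A, take tile from A; A=[crate] B=[wedge,peg,lathe,knob,disk,clip] C=[tile]
Tick 2: prefer B, take wedge from B; A=[crate] B=[peg,lathe,knob,disk,clip] C=[tile,wedge]
Tick 3: prefer A, take crate from A; A=[-] B=[peg,lathe,knob,disk,clip] C=[tile,wedge,crate]
Tick 4: prefer B, take peg from B; A=[-] B=[lathe,knob,disk,clip] C=[tile,wedge,crate,peg]
Tick 5: prefer A, take lathe from B; A=[-] B=[knob,disk,clip] C=[tile,wedge,crate,peg,lathe]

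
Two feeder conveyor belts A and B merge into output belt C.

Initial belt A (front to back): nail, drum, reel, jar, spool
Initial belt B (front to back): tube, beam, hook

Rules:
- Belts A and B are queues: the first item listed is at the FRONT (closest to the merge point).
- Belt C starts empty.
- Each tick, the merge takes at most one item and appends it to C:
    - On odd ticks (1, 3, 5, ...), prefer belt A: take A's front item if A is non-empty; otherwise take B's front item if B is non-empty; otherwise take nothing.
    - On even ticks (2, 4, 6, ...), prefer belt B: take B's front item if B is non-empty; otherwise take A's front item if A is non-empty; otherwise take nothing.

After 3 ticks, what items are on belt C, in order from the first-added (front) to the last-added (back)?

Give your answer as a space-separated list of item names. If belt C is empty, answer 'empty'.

Tick 1: prefer A, take nail from A; A=[drum,reel,jar,spool] B=[tube,beam,hook] C=[nail]
Tick 2: prefer B, take tube from B; A=[drum,reel,jar,spool] B=[beam,hook] C=[nail,tube]
Tick 3: prefer A, take drum from A; A=[reel,jar,spool] B=[beam,hook] C=[nail,tube,drum]

Answer: nail tube drum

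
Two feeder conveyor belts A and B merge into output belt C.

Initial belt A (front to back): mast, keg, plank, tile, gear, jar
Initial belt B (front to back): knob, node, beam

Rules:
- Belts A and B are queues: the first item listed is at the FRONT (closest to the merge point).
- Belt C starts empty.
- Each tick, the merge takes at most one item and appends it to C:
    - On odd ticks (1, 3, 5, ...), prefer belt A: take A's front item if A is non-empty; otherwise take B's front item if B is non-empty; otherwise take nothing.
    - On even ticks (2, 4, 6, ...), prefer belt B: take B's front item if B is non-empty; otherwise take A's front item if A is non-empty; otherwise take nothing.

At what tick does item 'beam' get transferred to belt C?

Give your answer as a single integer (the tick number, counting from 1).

Tick 1: prefer A, take mast from A; A=[keg,plank,tile,gear,jar] B=[knob,node,beam] C=[mast]
Tick 2: prefer B, take knob from B; A=[keg,plank,tile,gear,jar] B=[node,beam] C=[mast,knob]
Tick 3: prefer A, take keg from A; A=[plank,tile,gear,jar] B=[node,beam] C=[mast,knob,keg]
Tick 4: prefer B, take node from B; A=[plank,tile,gear,jar] B=[beam] C=[mast,knob,keg,node]
Tick 5: prefer A, take plank from A; A=[tile,gear,jar] B=[beam] C=[mast,knob,keg,node,plank]
Tick 6: prefer B, take beam from B; A=[tile,gear,jar] B=[-] C=[mast,knob,keg,node,plank,beam]

Answer: 6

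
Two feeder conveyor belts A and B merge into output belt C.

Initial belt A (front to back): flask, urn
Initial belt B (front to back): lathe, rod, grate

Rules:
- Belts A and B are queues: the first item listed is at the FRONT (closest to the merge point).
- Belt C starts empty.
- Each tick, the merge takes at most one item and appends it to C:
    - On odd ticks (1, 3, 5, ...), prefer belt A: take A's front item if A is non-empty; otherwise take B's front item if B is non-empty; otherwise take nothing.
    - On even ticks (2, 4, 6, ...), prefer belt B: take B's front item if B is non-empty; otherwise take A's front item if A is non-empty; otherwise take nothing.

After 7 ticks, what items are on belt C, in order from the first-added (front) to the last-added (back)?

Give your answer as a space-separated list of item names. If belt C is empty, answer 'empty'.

Tick 1: prefer A, take flask from A; A=[urn] B=[lathe,rod,grate] C=[flask]
Tick 2: prefer B, take lathe from B; A=[urn] B=[rod,grate] C=[flask,lathe]
Tick 3: prefer A, take urn from A; A=[-] B=[rod,grate] C=[flask,lathe,urn]
Tick 4: prefer B, take rod from B; A=[-] B=[grate] C=[flask,lathe,urn,rod]
Tick 5: prefer A, take grate from B; A=[-] B=[-] C=[flask,lathe,urn,rod,grate]
Tick 6: prefer B, both empty, nothing taken; A=[-] B=[-] C=[flask,lathe,urn,rod,grate]
Tick 7: prefer A, both empty, nothing taken; A=[-] B=[-] C=[flask,lathe,urn,rod,grate]

Answer: flask lathe urn rod grate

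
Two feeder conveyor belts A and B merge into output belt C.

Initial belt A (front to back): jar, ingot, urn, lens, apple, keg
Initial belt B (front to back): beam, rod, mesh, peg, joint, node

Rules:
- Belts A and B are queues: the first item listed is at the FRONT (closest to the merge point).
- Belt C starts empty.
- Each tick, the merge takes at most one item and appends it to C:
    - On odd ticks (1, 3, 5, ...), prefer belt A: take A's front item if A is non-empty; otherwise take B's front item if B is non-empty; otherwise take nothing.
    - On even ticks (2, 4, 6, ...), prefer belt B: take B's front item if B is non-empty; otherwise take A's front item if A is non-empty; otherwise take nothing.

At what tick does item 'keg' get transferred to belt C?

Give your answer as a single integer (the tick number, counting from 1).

Tick 1: prefer A, take jar from A; A=[ingot,urn,lens,apple,keg] B=[beam,rod,mesh,peg,joint,node] C=[jar]
Tick 2: prefer B, take beam from B; A=[ingot,urn,lens,apple,keg] B=[rod,mesh,peg,joint,node] C=[jar,beam]
Tick 3: prefer A, take ingot from A; A=[urn,lens,apple,keg] B=[rod,mesh,peg,joint,node] C=[jar,beam,ingot]
Tick 4: prefer B, take rod from B; A=[urn,lens,apple,keg] B=[mesh,peg,joint,node] C=[jar,beam,ingot,rod]
Tick 5: prefer A, take urn from A; A=[lens,apple,keg] B=[mesh,peg,joint,node] C=[jar,beam,ingot,rod,urn]
Tick 6: prefer B, take mesh from B; A=[lens,apple,keg] B=[peg,joint,node] C=[jar,beam,ingot,rod,urn,mesh]
Tick 7: prefer A, take lens from A; A=[apple,keg] B=[peg,joint,node] C=[jar,beam,ingot,rod,urn,mesh,lens]
Tick 8: prefer B, take peg from B; A=[apple,keg] B=[joint,node] C=[jar,beam,ingot,rod,urn,mesh,lens,peg]
Tick 9: prefer A, take apple from A; A=[keg] B=[joint,node] C=[jar,beam,ingot,rod,urn,mesh,lens,peg,apple]
Tick 10: prefer B, take joint from B; A=[keg] B=[node] C=[jar,beam,ingot,rod,urn,mesh,lens,peg,apple,joint]
Tick 11: prefer A, take keg from A; A=[-] B=[node] C=[jar,beam,ingot,rod,urn,mesh,lens,peg,apple,joint,keg]

Answer: 11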